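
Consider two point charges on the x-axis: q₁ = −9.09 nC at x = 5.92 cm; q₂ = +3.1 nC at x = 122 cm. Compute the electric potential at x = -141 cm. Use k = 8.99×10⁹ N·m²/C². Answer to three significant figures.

-45.0 V

The total potential is the scalar sum of each charge's contribution, V = Σ kqᵢ/rᵢ.
Distances from the field point to each charge: r₁ = 1.47 m, r₂ = 2.63 m.
V = k[(-9.09×10⁻⁹)/(1.47) + (3.10×10⁻⁹)/(2.63)] = -45.0 V.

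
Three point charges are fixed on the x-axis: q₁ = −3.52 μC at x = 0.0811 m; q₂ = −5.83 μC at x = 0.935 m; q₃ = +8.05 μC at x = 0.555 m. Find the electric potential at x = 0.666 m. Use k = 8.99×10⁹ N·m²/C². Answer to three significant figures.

4.03×10⁵ V

The total potential is the scalar sum of each charge's contribution, V = Σ kqᵢ/rᵢ.
Distances from the field point to each charge: r₁ = 0.585 m, r₂ = 0.269 m, r₃ = 0.111 m.
V = k[(-3.52×10⁻⁶)/(0.585) + (-5.83×10⁻⁶)/(0.269) + (8.05×10⁻⁶)/(0.111)] = 4.03×10⁵ V.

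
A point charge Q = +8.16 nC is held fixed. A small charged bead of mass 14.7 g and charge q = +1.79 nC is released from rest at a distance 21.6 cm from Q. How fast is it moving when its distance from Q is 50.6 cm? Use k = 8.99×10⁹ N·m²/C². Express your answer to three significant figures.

Only the electrostatic force acts, so mechanical energy is conserved: ½mv² = U₁ − U₂ = kQq(1/r₁ − 1/r₂).
U₁ − U₂ = (8.99×10⁹ N·m²/C²)(8.16×10⁻⁹ C)(1.79×10⁻⁹ C)(1/0.216 − 1/0.506) = 3.48×10⁻⁷ J.
v = √(2·3.48×10⁻⁷/0.0147) = 6.89×10⁻³ m/s.

6.89×10⁻³ m/s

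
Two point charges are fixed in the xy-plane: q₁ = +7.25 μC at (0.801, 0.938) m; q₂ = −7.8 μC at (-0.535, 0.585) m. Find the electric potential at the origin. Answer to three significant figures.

-3.56×10⁴ V

The total potential is the scalar sum of each charge's contribution, V = Σ kqᵢ/rᵢ.
Distances from the field point to each charge: r₁ = 1.23 m, r₂ = 0.793 m.
V = k[(7.25×10⁻⁶)/(1.23) + (-7.80×10⁻⁶)/(0.793)] = -3.56×10⁴ V.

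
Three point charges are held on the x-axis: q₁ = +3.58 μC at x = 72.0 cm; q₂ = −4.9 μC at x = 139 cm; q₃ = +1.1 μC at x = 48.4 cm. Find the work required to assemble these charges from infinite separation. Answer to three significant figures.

-0.139 J

The work to assemble the configuration equals its total potential energy, U = Σ kqᵢqⱼ/rᵢⱼ over all pairs.
Pair separations: r₁₂ = 0.670 m, r₁₃ = 0.236 m, r₂₃ = 0.906 m.
U = (-0.235) + (0.150) + (-0.0535) = -0.139 J.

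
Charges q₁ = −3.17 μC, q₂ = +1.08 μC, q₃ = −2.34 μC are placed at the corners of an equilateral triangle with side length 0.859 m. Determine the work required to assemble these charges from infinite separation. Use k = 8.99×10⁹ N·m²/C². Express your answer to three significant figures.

The work to assemble the configuration equals its total potential energy, U = Σ kqᵢqⱼ/rᵢⱼ over all pairs.
All three pair separations equal the side length, 0.859 m.
U = (-0.0358) + (0.0776) + (-0.0264) = 0.0154 J.

0.0154 J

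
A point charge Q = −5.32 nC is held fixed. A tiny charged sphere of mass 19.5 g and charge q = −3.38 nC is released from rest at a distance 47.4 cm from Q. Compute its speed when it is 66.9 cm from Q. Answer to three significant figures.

Only the electrostatic force acts, so mechanical energy is conserved: ½mv² = U₁ − U₂ = kQq(1/r₁ − 1/r₂).
U₁ − U₂ = (8.99×10⁹ N·m²/C²)(-5.32×10⁻⁹ C)(-3.38×10⁻⁹ C)(1/0.474 − 1/0.669) = 9.94×10⁻⁸ J.
v = √(2·9.94×10⁻⁸/0.0195) = 3.19×10⁻³ m/s.

3.19×10⁻³ m/s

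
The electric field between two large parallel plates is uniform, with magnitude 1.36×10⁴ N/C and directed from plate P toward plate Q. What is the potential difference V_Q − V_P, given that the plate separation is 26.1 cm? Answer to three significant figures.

-3550 V

In a uniform field, potential decreases in the direction of E: ΔV = −E·d for a displacement d parallel to E.
Going from P to Q is a displacement of 26.1 cm along the field, so V_Q − V_P = −Ed = -3550 V.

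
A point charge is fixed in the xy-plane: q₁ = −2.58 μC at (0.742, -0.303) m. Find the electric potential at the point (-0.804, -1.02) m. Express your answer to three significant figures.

-1.36×10⁴ V

Electric potential is a scalar, so the contributions from each charge add algebraically: V = Σ kqᵢ/rᵢ.
Distances from the field point to each charge: r₁ = 1.70 m.
V = k[(-2.58×10⁻⁶)/(1.70)] = -1.36×10⁴ V.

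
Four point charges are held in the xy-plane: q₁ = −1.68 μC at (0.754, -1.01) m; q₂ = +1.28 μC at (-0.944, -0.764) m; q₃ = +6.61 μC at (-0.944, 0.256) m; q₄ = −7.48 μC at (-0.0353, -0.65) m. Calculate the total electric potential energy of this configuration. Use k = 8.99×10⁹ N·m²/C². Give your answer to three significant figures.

-0.294 J

The assembly work is the sum of pairwise potential energies, U = Σ_{i<j} kqᵢqⱼ/rᵢⱼ.
Pair separations: r₁₂ = 1.72 m, r₁₃ = 2.12 m, r₁₄ = 0.868 m, r₂₃ = 1.02 m, r₂₄ = 0.916 m, r₃₄ = 1.28 m.
Summing all 6 pair terms gives U = -0.294 J.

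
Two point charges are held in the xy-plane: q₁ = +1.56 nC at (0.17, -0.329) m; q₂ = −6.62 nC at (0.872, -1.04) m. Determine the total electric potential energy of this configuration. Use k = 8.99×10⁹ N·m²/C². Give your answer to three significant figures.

The work to assemble the configuration equals its total potential energy, U = Σ kqᵢqⱼ/rᵢⱼ over all pairs.
Pair separations: r₁₂ = 0.999 m.
U = (-9.29×10⁻⁸) = -9.29×10⁻⁸ J.

-9.29×10⁻⁸ J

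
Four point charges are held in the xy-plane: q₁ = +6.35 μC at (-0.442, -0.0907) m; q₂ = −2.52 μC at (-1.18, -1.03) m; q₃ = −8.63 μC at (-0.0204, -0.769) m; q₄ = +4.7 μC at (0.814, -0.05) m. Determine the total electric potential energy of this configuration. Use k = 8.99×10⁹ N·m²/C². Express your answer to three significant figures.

-0.738 J

The work to assemble the configuration equals its total potential energy, U = Σ kqᵢqⱼ/rᵢⱼ over all pairs.
Pair separations: r₁₂ = 1.19 m, r₁₃ = 0.799 m, r₁₄ = 1.26 m, r₂₃ = 1.19 m, r₂₄ = 2.22 m, r₃₄ = 1.10 m.
Summing all 6 pair terms gives U = -0.738 J.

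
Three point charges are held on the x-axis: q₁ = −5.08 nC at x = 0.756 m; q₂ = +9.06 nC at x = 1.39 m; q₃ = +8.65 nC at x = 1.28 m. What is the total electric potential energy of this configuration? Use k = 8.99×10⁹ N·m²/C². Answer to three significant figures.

The work to assemble the configuration equals its total potential energy, U = Σ kqᵢqⱼ/rᵢⱼ over all pairs.
Pair separations: r₁₂ = 0.634 m, r₁₃ = 0.524 m, r₂₃ = 0.110 m.
U = (-6.53×10⁻⁷) + (-7.54×10⁻⁷) + (6.40×10⁻⁶) = 5.00×10⁻⁶ J.

5.00×10⁻⁶ J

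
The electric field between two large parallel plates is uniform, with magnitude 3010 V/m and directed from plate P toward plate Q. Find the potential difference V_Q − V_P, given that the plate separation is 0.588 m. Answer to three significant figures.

-1770 V

In a uniform field, potential decreases in the direction of E: ΔV = −E·d for a displacement d parallel to E.
Going from P to Q is a displacement of 0.588 m along the field, so V_Q − V_P = −Ed = -1770 V.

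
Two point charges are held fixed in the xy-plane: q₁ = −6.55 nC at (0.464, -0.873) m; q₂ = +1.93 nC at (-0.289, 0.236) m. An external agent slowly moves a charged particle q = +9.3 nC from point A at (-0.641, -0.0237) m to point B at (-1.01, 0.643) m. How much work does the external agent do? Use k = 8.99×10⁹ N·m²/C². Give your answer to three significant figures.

For quasistatic motion the external work equals the change in potential energy: W_ext = qΔV = q(V_B − V_A).
At A: distances to the source charges are 1.39 m, 0.437 m; V_A = Σ kqᵢ/rᵢ = -2.59 V.
At B: distances to the source charges are 2.11 m, 0.828 m; V_B = Σ kqᵢ/rᵢ = -6.89 V.
ΔV = V_B − V_A = -4.31 V.
W_ext = qΔV = (9.30×10⁻⁹ C)(-4.31 V) = -4.00×10⁻⁸ J.

-4.00×10⁻⁸ J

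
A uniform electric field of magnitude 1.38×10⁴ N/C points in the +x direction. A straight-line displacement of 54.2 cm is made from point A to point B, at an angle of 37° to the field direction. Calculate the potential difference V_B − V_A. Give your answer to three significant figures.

-5970 V

Only the component of displacement along E changes the potential: ΔV = −E·d·cosθ.
ΔV = −(1.38×10⁴ V/m)(0.542 m)cos37° = -5970 V.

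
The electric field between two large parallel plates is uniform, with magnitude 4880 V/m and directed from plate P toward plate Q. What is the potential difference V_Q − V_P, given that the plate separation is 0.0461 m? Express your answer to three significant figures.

In a uniform field, potential decreases in the direction of E: ΔV = −E·d for a displacement d parallel to E.
Going from P to Q is a displacement of 0.0461 m along the field, so V_Q − V_P = −Ed = -225 V.

-225 V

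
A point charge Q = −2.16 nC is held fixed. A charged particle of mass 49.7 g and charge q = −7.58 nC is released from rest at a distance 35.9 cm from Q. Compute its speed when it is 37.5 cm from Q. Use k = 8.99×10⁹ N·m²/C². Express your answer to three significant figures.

8.39×10⁻⁴ m/s

Only the electrostatic force acts, so mechanical energy is conserved: ½mv² = U₁ − U₂ = kQq(1/r₁ − 1/r₂).
U₁ − U₂ = (8.99×10⁹ N·m²/C²)(-2.16×10⁻⁹ C)(-7.58×10⁻⁹ C)(1/0.359 − 1/0.375) = 1.75×10⁻⁸ J.
v = √(2·1.75×10⁻⁸/0.0497) = 8.39×10⁻⁴ m/s.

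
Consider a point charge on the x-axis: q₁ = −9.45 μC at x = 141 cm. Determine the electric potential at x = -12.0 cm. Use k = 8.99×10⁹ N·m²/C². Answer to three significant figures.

-5.55×10⁴ V

The total potential is the scalar sum of each charge's contribution, V = Σ kqᵢ/rᵢ.
V = k[(-9.45×10⁻⁶)/(1.53)] = -5.55×10⁴ V.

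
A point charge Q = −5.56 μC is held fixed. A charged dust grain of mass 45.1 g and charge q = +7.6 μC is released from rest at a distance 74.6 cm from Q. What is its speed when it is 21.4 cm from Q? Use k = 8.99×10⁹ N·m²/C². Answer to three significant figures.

Only the electrostatic force acts, so mechanical energy is conserved: ½mv² = U₁ − U₂ = kQq(1/r₁ − 1/r₂).
U₁ − U₂ = (8.99×10⁹ N·m²/C²)(-5.56×10⁻⁶ C)(7.60×10⁻⁶ C)(1/0.746 − 1/0.214) = 1.27 J.
v = √(2·1.27/0.0451) = 7.49 m/s.

7.49 m/s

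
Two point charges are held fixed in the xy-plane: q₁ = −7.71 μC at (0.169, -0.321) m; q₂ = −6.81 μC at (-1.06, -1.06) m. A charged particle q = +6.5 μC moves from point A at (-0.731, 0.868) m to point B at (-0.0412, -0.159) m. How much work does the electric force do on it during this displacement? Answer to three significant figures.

1.48 J

The work done by the electric force is W_field = −ΔU = −q(V_B − V_A) = q(V_A − V_B).
At A: distances to the source charges are 1.49 m, 1.96 m; V_A = Σ kqᵢ/rᵢ = -7.78×10⁴ V.
At B: distances to the source charges are 0.265 m, 1.36 m; V_B = Σ kqᵢ/rᵢ = -3.06×10⁵ V.
ΔV = V_B − V_A = -2.28×10⁵ V.
W_field = −qΔV = −(6.50×10⁻⁶ C)(-2.28×10⁵ V) = 1.48 J.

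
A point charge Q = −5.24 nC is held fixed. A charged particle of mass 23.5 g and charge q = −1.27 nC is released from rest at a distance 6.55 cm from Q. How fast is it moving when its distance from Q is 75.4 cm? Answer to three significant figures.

Only the electrostatic force acts, so mechanical energy is conserved: ½mv² = U₁ − U₂ = kQq(1/r₁ − 1/r₂).
U₁ − U₂ = (8.99×10⁹ N·m²/C²)(-5.24×10⁻⁹ C)(-1.27×10⁻⁹ C)(1/0.0655 − 1/0.754) = 8.34×10⁻⁷ J.
v = √(2·8.34×10⁻⁷/0.0235) = 8.43×10⁻³ m/s.

8.43×10⁻³ m/s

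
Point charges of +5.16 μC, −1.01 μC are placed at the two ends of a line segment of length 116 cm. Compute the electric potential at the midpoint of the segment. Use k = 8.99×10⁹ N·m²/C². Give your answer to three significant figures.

6.43×10⁴ V

Electric potential is a scalar, so the contributions from each charge add algebraically: V = Σ kqᵢ/rᵢ.
Each charge is 0.580 m from the midpoint.
V = k[(5.16×10⁻⁶)/(0.580) + (-1.01×10⁻⁶)/(0.580)] = 6.43×10⁴ V.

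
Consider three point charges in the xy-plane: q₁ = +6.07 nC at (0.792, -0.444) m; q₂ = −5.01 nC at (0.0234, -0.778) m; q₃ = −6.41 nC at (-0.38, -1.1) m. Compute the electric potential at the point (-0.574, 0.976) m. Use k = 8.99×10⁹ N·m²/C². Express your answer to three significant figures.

The total potential is the scalar sum of each charge's contribution, V = Σ kqᵢ/rᵢ.
Distances from the field point to each charge: r₁ = 1.97 m, r₂ = 1.85 m, r₃ = 2.09 m.
V = k[(6.07×10⁻⁹)/(1.97) + (-5.01×10⁻⁹)/(1.85) + (-6.41×10⁻⁹)/(2.09)] = -24.2 V.

-24.2 V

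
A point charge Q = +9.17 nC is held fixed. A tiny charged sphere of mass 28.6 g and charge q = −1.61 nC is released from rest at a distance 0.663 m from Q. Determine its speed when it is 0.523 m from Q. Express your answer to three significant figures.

1.94×10⁻³ m/s

Only the electrostatic force acts, so mechanical energy is conserved: ½mv² = U₁ − U₂ = kQq(1/r₁ − 1/r₂).
U₁ − U₂ = (8.99×10⁹ N·m²/C²)(9.17×10⁻⁹ C)(-1.61×10⁻⁹ C)(1/0.663 − 1/0.523) = 5.36×10⁻⁸ J.
v = √(2·5.36×10⁻⁸/0.0286) = 1.94×10⁻³ m/s.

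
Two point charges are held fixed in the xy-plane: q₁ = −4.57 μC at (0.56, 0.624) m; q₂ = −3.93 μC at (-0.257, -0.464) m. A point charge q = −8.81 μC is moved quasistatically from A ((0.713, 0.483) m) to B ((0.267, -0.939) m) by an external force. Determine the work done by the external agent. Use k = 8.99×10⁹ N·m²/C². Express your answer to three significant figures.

-1.30 J

For quasistatic motion the external work equals the change in potential energy: W_ext = qΔV = q(V_B − V_A).
At A: distances to the source charges are 0.208 m, 1.36 m; V_A = Σ kqᵢ/rᵢ = -2.24×10⁵ V.
At B: distances to the source charges are 1.59 m, 0.707 m; V_B = Σ kqᵢ/rᵢ = -7.58×10⁴ V.
ΔV = V_B − V_A = 1.48×10⁵ V.
W_ext = qΔV = (-8.81×10⁻⁶ C)(1.48×10⁵ V) = -1.30 J.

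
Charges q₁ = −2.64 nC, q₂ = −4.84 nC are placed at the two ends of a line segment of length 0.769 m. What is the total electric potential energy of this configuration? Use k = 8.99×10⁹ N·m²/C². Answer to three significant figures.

The assembly work is the sum of pairwise potential energies, U = Σ_{i<j} kqᵢqⱼ/rᵢⱼ.
The separation is r = 0.769 m.
U = (1.49×10⁻⁷) = 1.49×10⁻⁷ J.

1.49×10⁻⁷ J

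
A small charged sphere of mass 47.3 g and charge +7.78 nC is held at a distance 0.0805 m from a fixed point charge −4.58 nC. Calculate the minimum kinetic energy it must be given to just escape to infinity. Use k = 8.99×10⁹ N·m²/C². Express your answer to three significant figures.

3.98×10⁻⁶ J

To just escape, total mechanical energy must reach zero at infinity: ½mv²_min + U = 0, so ½mv²_min = −U = |kQq|/r.
|U| = |kQq|/r = (8.99×10⁹ N·m²/C²)(4.58×10⁻⁹)(7.78×10⁻⁹)/(0.0805) = 3.98×10⁻⁶ J.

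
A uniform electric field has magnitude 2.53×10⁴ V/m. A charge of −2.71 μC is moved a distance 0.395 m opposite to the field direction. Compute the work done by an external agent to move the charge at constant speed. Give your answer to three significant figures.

-0.0271 J

The potential change for a displacement 0.395 m opposite to the field direction is ΔV = +Ed = 9990 V.
W_ext = qΔV = -0.0271 J.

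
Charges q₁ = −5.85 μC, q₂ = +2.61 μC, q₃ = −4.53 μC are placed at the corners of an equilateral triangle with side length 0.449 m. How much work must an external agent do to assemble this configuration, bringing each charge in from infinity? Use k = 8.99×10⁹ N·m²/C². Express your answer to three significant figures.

The assembly work is the sum of pairwise potential energies, U = Σ_{i<j} kqᵢqⱼ/rᵢⱼ.
All three pair separations equal the side length, 0.449 m.
U = (-0.306) + (0.531) + (-0.237) = -0.0118 J.

-0.0118 J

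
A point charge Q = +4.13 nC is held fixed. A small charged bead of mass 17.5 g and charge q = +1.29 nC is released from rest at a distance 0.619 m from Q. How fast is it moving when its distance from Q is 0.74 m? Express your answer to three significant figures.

1.20×10⁻³ m/s

Only the electrostatic force acts, so mechanical energy is conserved: ½mv² = U₁ − U₂ = kQq(1/r₁ − 1/r₂).
U₁ − U₂ = (8.99×10⁹ N·m²/C²)(4.13×10⁻⁹ C)(1.29×10⁻⁹ C)(1/0.619 − 1/0.740) = 1.27×10⁻⁸ J.
v = √(2·1.27×10⁻⁸/0.0175) = 1.20×10⁻³ m/s.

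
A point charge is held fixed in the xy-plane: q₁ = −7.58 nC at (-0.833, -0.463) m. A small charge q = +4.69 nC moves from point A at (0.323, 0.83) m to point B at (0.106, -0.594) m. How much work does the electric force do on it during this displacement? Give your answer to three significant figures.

1.53×10⁻⁷ J

The work done by the electric force is W_field = −ΔU = −q(V_B − V_A) = q(V_A − V_B).
At A: distance to the source charge is 1.73 m; V_A = kq₁/r = -39.3 V.
At B: distance to the source charge is 0.948 m; V_B = kq₁/r = -71.9 V.
ΔV = V_B − V_A = -32.6 V.
W_field = −qΔV = −(4.69×10⁻⁹ C)(-32.6 V) = 1.53×10⁻⁷ J.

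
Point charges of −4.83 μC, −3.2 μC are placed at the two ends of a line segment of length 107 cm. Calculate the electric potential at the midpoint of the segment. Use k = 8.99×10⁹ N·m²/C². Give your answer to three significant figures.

The total potential is the scalar sum of each charge's contribution, V = Σ kqᵢ/rᵢ.
Each charge is 0.535 m from the midpoint.
V = k[(-4.83×10⁻⁶)/(0.535) + (-3.20×10⁻⁶)/(0.535)] = -1.35×10⁵ V.

-1.35×10⁵ V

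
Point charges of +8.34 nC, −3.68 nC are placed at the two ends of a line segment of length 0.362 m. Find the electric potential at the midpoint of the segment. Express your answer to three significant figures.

The total potential is the scalar sum of each charge's contribution, V = Σ kqᵢ/rᵢ.
Each charge is 0.181 m from the midpoint.
V = k[(8.34×10⁻⁹)/(0.181) + (-3.68×10⁻⁹)/(0.181)] = 231 V.

231 V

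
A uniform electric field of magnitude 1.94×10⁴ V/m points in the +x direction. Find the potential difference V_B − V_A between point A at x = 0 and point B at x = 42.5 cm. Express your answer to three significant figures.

In a uniform field, potential decreases in the direction of E: V_B − V_A = −E·Δx.
V_B − V_A = −(1.94×10⁴ V/m)(0.425 m) = -8240 V.

-8240 V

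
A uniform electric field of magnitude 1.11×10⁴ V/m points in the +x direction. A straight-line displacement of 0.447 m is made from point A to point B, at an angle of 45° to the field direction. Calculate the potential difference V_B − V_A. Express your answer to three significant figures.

Only the component of displacement along E changes the potential: ΔV = −E·d·cosθ.
ΔV = −(1.11×10⁴ V/m)(0.447 m)cos45° = -3510 V.

-3510 V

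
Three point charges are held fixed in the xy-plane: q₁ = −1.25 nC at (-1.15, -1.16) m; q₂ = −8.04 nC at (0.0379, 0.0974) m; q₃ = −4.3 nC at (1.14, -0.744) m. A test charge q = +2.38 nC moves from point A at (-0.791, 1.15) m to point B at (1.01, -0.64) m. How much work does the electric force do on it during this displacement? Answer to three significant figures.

5.32×10⁻⁷ J

The work done by the electric force is W_field = −ΔU = −q(V_B − V_A) = q(V_A − V_B).
At A: distances to the source charges are 2.34 m, 1.34 m, 2.70 m; V_A = Σ kqᵢ/rᵢ = -73.0 V.
At B: distances to the source charges are 2.22 m, 1.22 m, 0.166 m; V_B = Σ kqᵢ/rᵢ = -296 V.
ΔV = V_B − V_A = -223 V.
W_field = −qΔV = −(2.38×10⁻⁹ C)(-223 V) = 5.32×10⁻⁷ J.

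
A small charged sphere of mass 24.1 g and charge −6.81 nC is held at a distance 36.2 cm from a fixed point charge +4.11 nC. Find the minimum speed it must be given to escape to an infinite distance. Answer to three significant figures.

To just escape, total mechanical energy must reach zero at infinity: ½mv²_min + U = 0, so ½mv²_min = −U = |kQq|/r.
|U| = |kQq|/r = (8.99×10⁹ N·m²/C²)(4.11×10⁻⁹)(6.81×10⁻⁹)/(0.362) = 6.95×10⁻⁷ J.
v_min = √(2|U|/m) = √(2·6.95×10⁻⁷/0.0241) = 7.59×10⁻³ m/s.

7.59×10⁻³ m/s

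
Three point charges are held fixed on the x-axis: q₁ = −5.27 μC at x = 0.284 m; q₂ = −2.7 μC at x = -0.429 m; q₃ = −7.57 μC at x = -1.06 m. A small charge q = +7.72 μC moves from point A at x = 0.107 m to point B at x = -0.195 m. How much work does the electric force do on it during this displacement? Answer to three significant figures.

-0.694 J

The work done by the electric force is W_field = −ΔU = −q(V_B − V_A) = q(V_A − V_B).
At A: distances to the source charges are 0.177 m, 0.536 m, 1.17 m; V_A = Σ kqᵢ/rᵢ = -3.71×10⁵ V.
At B: distances to the source charges are 0.479 m, 0.234 m, 0.865 m; V_B = Σ kqᵢ/rᵢ = -2.81×10⁵ V.
ΔV = V_B − V_A = 9.00×10⁴ V.
W_field = −qΔV = −(7.72×10⁻⁶ C)(9.00×10⁴ V) = -0.694 J.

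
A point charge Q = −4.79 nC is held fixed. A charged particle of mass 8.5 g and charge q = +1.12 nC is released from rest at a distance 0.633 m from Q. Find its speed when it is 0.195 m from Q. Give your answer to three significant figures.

Only the electrostatic force acts, so mechanical energy is conserved: ½mv² = U₁ − U₂ = kQq(1/r₁ − 1/r₂).
U₁ − U₂ = (8.99×10⁹ N·m²/C²)(-4.79×10⁻⁹ C)(1.12×10⁻⁹ C)(1/0.633 − 1/0.195) = 1.71×10⁻⁷ J.
v = √(2·1.71×10⁻⁷/8.50×10⁻³) = 6.35×10⁻³ m/s.

6.35×10⁻³ m/s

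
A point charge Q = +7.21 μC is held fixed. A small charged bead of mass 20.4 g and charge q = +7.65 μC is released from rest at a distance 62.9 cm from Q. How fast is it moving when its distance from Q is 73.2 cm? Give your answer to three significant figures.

Only the electrostatic force acts, so mechanical energy is conserved: ½mv² = U₁ − U₂ = kQq(1/r₁ − 1/r₂).
U₁ − U₂ = (8.99×10⁹ N·m²/C²)(7.21×10⁻⁶ C)(7.65×10⁻⁶ C)(1/0.629 − 1/0.732) = 0.111 J.
v = √(2·0.111/0.0204) = 3.30 m/s.

3.30 m/s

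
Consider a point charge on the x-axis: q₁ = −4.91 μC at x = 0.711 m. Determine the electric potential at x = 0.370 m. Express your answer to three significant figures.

The total potential is the scalar sum of each charge's contribution, V = Σ kqᵢ/rᵢ.
V = k[(-4.91×10⁻⁶)/(0.341)] = -1.29×10⁵ V.

-1.29×10⁵ V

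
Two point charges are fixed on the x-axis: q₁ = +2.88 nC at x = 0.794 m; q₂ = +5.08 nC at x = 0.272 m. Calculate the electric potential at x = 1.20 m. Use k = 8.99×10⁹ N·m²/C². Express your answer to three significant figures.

113 V

Electric potential is a scalar, so the contributions from each charge add algebraically: V = Σ kqᵢ/rᵢ.
Distances from the field point to each charge: r₁ = 0.406 m, r₂ = 0.928 m.
V = k[(2.88×10⁻⁹)/(0.406) + (5.08×10⁻⁹)/(0.928)] = 113 V.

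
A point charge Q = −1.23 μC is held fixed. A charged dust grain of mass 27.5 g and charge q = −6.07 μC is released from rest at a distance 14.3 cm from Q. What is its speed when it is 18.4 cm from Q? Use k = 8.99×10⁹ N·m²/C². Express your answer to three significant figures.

Only the electrostatic force acts, so mechanical energy is conserved: ½mv² = U₁ − U₂ = kQq(1/r₁ − 1/r₂).
U₁ − U₂ = (8.99×10⁹ N·m²/C²)(-1.23×10⁻⁶ C)(-6.07×10⁻⁶ C)(1/0.143 − 1/0.184) = 0.105 J.
v = √(2·0.105/0.0275) = 2.76 m/s.

2.76 m/s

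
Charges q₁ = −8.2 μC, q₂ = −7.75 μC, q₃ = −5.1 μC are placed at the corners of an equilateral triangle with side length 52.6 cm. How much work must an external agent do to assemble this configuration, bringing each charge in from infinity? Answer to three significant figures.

2.48 J

The work to assemble the configuration equals its total potential energy, U = Σ kqᵢqⱼ/rᵢⱼ over all pairs.
All three pair separations equal the side length, 0.526 m.
U = (1.09) + (0.715) + (0.676) = 2.48 J.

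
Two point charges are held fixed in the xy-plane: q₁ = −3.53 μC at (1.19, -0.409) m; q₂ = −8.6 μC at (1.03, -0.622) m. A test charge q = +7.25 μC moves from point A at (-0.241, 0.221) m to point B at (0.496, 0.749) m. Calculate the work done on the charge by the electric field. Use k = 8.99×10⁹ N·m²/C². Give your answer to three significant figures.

0.0367 J

The work done by the electric force is W_field = −ΔU = −q(V_B − V_A) = q(V_A − V_B).
At A: distances to the source charges are 1.56 m, 1.53 m; V_A = Σ kqᵢ/rᵢ = -7.10×10⁴ V.
At B: distances to the source charges are 1.35 m, 1.47 m; V_B = Σ kqᵢ/rᵢ = -7.61×10⁴ V.
ΔV = V_B − V_A = -5060 V.
W_field = −qΔV = −(7.25×10⁻⁶ C)(-5060 V) = 0.0367 J.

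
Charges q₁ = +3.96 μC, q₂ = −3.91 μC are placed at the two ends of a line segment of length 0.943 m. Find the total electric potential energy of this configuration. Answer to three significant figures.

The assembly work is the sum of pairwise potential energies, U = Σ_{i<j} kqᵢqⱼ/rᵢⱼ.
The separation is r = 0.943 m.
U = (-0.148) = -0.148 J.

-0.148 J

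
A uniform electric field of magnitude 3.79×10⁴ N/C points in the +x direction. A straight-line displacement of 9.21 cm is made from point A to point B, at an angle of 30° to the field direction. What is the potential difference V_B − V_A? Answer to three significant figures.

-3020 V

Only the component of displacement along E changes the potential: ΔV = −E·d·cosθ.
ΔV = −(3.79×10⁴ V/m)(0.0921 m)cos30° = -3020 V.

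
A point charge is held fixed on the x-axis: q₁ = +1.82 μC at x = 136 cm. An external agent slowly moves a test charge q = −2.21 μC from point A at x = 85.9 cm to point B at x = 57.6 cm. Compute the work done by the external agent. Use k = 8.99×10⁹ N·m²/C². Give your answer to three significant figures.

For quasistatic motion the external work equals the change in potential energy: W_ext = qΔV = q(V_B − V_A).
At A: distance to the source charge is 0.501 m; V_A = kq₁/r = 3.27×10⁴ V.
At B: distance to the source charge is 0.784 m; V_B = kq₁/r = 2.09×10⁴ V.
ΔV = V_B − V_A = -1.18×10⁴ V.
W_ext = qΔV = (-2.21×10⁻⁶ C)(-1.18×10⁴ V) = 0.0261 J.

0.0261 J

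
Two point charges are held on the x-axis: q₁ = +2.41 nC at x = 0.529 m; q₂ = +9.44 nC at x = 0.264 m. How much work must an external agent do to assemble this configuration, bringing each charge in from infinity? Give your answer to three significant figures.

The assembly work is the sum of pairwise potential energies, U = Σ_{i<j} kqᵢqⱼ/rᵢⱼ.
Pair separations: r₁₂ = 0.265 m.
U = (7.72×10⁻⁷) = 7.72×10⁻⁷ J.

7.72×10⁻⁷ J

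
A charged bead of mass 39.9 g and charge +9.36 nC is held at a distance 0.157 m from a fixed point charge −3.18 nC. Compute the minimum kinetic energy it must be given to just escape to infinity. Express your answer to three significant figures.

To just escape, total mechanical energy must reach zero at infinity: ½mv²_min + U = 0, so ½mv²_min = −U = |kQq|/r.
|U| = |kQq|/r = (8.99×10⁹ N·m²/C²)(3.18×10⁻⁹)(9.36×10⁻⁹)/(0.157) = 1.70×10⁻⁶ J.

1.70×10⁻⁶ J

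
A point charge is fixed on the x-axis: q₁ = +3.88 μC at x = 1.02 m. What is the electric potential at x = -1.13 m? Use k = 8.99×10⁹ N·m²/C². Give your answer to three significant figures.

1.62×10⁴ V

The total potential is the scalar sum of each charge's contribution, V = Σ kqᵢ/rᵢ.
V = k[(3.88×10⁻⁶)/(2.15)] = 1.62×10⁴ V.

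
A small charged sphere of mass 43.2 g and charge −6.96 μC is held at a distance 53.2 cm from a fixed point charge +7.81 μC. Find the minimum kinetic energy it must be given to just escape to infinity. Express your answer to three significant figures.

To just escape, total mechanical energy must reach zero at infinity: ½mv²_min + U = 0, so ½mv²_min = −U = |kQq|/r.
|U| = |kQq|/r = (8.99×10⁹ N·m²/C²)(7.81×10⁻⁶)(6.96×10⁻⁶)/(0.532) = 0.919 J.

0.919 J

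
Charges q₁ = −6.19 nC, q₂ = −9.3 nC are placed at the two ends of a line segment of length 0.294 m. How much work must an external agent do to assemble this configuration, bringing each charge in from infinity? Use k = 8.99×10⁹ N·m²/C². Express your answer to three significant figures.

The assembly work is the sum of pairwise potential energies, U = Σ_{i<j} kqᵢqⱼ/rᵢⱼ.
The separation is r = 0.294 m.
U = (1.76×10⁻⁶) = 1.76×10⁻⁶ J.

1.76×10⁻⁶ J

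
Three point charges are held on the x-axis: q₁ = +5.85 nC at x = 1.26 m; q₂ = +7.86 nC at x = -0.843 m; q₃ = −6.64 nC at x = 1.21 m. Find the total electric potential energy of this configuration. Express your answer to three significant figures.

-7.02×10⁻⁶ J

The assembly work is the sum of pairwise potential energies, U = Σ_{i<j} kqᵢqⱼ/rᵢⱼ.
Pair separations: r₁₂ = 2.10 m, r₁₃ = 0.0500 m, r₂₃ = 2.05 m.
U = (1.97×10⁻⁷) + (-6.98×10⁻⁶) + (-2.29×10⁻⁷) = -7.02×10⁻⁶ J.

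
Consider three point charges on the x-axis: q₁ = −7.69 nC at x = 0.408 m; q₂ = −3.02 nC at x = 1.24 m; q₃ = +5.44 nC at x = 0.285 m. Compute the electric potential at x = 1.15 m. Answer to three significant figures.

-338 V

The total potential is the scalar sum of each charge's contribution, V = Σ kqᵢ/rᵢ.
Distances from the field point to each charge: r₁ = 0.742 m, r₂ = 0.0900 m, r₃ = 0.865 m.
V = k[(-7.69×10⁻⁹)/(0.742) + (-3.02×10⁻⁹)/(0.0900) + (5.44×10⁻⁹)/(0.865)] = -338 V.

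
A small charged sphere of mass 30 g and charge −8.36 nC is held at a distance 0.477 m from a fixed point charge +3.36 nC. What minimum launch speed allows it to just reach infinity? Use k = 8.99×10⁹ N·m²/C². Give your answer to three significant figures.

To just escape, total mechanical energy must reach zero at infinity: ½mv²_min + U = 0, so ½mv²_min = −U = |kQq|/r.
|U| = |kQq|/r = (8.99×10⁹ N·m²/C²)(3.36×10⁻⁹)(8.36×10⁻⁹)/(0.477) = 5.29×10⁻⁷ J.
v_min = √(2|U|/m) = √(2·5.29×10⁻⁷/0.0300) = 5.94×10⁻³ m/s.

5.94×10⁻³ m/s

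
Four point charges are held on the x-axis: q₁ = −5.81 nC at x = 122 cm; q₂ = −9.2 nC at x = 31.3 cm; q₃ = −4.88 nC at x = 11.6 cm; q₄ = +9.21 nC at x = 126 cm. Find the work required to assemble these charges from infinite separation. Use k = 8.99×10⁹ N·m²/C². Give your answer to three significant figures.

-1.04×10⁻⁵ J

The assembly work is the sum of pairwise potential energies, U = Σ_{i<j} kqᵢqⱼ/rᵢⱼ.
Pair separations: r₁₂ = 0.907 m, r₁₃ = 1.10 m, r₁₄ = 0.0400 m, r₂₃ = 0.197 m, r₂₄ = 0.947 m, r₃₄ = 1.14 m.
Summing all 6 pair terms gives U = -1.04×10⁻⁵ J.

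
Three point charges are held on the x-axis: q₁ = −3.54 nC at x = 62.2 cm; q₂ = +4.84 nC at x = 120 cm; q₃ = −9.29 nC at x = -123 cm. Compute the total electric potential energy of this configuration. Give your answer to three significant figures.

-2.73×10⁻⁷ J

The assembly work is the sum of pairwise potential energies, U = Σ_{i<j} kqᵢqⱼ/rᵢⱼ.
Pair separations: r₁₂ = 0.578 m, r₁₃ = 1.85 m, r₂₃ = 2.43 m.
U = (-2.66×10⁻⁷) + (1.60×10⁻⁷) + (-1.66×10⁻⁷) = -2.73×10⁻⁷ J.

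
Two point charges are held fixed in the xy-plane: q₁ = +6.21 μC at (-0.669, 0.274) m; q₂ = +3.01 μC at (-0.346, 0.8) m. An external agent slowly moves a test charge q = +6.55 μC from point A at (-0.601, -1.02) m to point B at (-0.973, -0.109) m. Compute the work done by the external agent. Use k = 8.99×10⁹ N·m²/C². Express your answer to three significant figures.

For quasistatic motion the external work equals the change in potential energy: W_ext = qΔV = q(V_B − V_A).
At A: distances to the source charges are 1.30 m, 1.84 m; V_A = Σ kqᵢ/rᵢ = 5.78×10⁴ V.
At B: distances to the source charges are 0.489 m, 1.10 m; V_B = Σ kqᵢ/rᵢ = 1.39×10⁵ V.
ΔV = V_B − V_A = 8.09×10⁴ V.
W_ext = qΔV = (6.55×10⁻⁶ C)(8.09×10⁴ V) = 0.530 J.

0.530 J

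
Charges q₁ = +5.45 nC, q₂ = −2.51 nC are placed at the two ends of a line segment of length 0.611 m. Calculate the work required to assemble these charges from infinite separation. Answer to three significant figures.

-2.01×10⁻⁷ J

The assembly work is the sum of pairwise potential energies, U = Σ_{i<j} kqᵢqⱼ/rᵢⱼ.
The separation is r = 0.611 m.
U = (-2.01×10⁻⁷) = -2.01×10⁻⁷ J.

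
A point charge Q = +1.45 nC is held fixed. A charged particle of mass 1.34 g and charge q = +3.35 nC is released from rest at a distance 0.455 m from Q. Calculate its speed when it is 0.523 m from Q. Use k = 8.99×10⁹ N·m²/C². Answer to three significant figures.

4.32×10⁻³ m/s

Only the electrostatic force acts, so mechanical energy is conserved: ½mv² = U₁ − U₂ = kQq(1/r₁ − 1/r₂).
U₁ − U₂ = (8.99×10⁹ N·m²/C²)(1.45×10⁻⁹ C)(3.35×10⁻⁹ C)(1/0.455 − 1/0.523) = 1.25×10⁻⁸ J.
v = √(2·1.25×10⁻⁸/1.34×10⁻³) = 4.32×10⁻³ m/s.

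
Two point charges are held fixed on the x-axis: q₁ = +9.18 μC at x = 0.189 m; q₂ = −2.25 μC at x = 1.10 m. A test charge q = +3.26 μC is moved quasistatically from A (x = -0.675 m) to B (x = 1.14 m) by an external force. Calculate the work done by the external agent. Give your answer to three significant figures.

-1.64 J

For quasistatic motion the external work equals the change in potential energy: W_ext = qΔV = q(V_B − V_A).
At A: distances to the source charges are 0.864 m, 1.78 m; V_A = Σ kqᵢ/rᵢ = 8.41×10⁴ V.
At B: distances to the source charges are 0.951 m, 0.0400 m; V_B = Σ kqᵢ/rᵢ = -4.19×10⁵ V.
ΔV = V_B − V_A = -5.03×10⁵ V.
W_ext = qΔV = (3.26×10⁻⁶ C)(-5.03×10⁵ V) = -1.64 J.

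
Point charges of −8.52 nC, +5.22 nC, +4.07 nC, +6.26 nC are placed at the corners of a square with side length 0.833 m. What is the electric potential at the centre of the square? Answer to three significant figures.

107 V

Electric potential is a scalar, so the contributions from each charge add algebraically: V = Σ kqᵢ/rᵢ.
The distance from each corner to the centre is a√2/2 = 0.589 m.
V = k[(-8.52×10⁻⁹)/(0.589) + (5.22×10⁻⁹)/(0.589) + (4.07×10⁻⁹)/(0.589) + (6.26×10⁻⁹)/(0.589)] = 107 V.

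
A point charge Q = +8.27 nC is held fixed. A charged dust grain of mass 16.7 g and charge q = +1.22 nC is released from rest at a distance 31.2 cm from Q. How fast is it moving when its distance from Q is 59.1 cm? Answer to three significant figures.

4.05×10⁻³ m/s

Only the electrostatic force acts, so mechanical energy is conserved: ½mv² = U₁ − U₂ = kQq(1/r₁ − 1/r₂).
U₁ − U₂ = (8.99×10⁹ N·m²/C²)(8.27×10⁻⁹ C)(1.22×10⁻⁹ C)(1/0.312 − 1/0.591) = 1.37×10⁻⁷ J.
v = √(2·1.37×10⁻⁷/0.0167) = 4.05×10⁻³ m/s.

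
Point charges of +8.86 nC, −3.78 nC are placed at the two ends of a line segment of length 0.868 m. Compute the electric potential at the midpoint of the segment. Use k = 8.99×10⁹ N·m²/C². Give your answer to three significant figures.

105 V

The total potential is the scalar sum of each charge's contribution, V = Σ kqᵢ/rᵢ.
Each charge is 0.434 m from the midpoint.
V = k[(8.86×10⁻⁹)/(0.434) + (-3.78×10⁻⁹)/(0.434)] = 105 V.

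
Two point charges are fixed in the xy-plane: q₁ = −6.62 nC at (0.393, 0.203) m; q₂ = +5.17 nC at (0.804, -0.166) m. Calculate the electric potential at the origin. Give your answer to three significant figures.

-77.9 V

The total potential is the scalar sum of each charge's contribution, V = Σ kqᵢ/rᵢ.
Distances from the field point to each charge: r₁ = 0.442 m, r₂ = 0.821 m.
V = k[(-6.62×10⁻⁹)/(0.442) + (5.17×10⁻⁹)/(0.821)] = -77.9 V.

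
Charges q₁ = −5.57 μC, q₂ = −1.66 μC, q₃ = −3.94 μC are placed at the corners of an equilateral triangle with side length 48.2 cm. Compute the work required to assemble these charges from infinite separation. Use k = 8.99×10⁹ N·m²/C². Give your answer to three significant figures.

0.704 J

The work to assemble the configuration equals its total potential energy, U = Σ kqᵢqⱼ/rᵢⱼ over all pairs.
All three pair separations equal the side length, 0.482 m.
U = (0.172) + (0.409) + (0.122) = 0.704 J.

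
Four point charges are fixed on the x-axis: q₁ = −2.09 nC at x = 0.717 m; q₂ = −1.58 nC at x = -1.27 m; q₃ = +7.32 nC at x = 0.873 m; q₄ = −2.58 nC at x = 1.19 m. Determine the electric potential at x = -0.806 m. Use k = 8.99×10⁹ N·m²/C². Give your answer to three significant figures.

-15.4 V

The total potential is the scalar sum of each charge's contribution, V = Σ kqᵢ/rᵢ.
Distances from the field point to each charge: r₁ = 1.52 m, r₂ = 0.464 m, r₃ = 1.68 m, r₄ = 2.00 m.
V = k[(-2.09×10⁻⁹)/(1.52) + (-1.58×10⁻⁹)/(0.464) + (7.32×10⁻⁹)/(1.68) + (-2.58×10⁻⁹)/(2.00)] = -15.4 V.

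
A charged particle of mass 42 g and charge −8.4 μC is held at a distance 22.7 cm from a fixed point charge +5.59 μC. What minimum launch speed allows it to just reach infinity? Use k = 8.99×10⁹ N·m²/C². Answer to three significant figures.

To just escape, total mechanical energy must reach zero at infinity: ½mv²_min + U = 0, so ½mv²_min = −U = |kQq|/r.
|U| = |kQq|/r = (8.99×10⁹ N·m²/C²)(5.59×10⁻⁶)(8.40×10⁻⁶)/(0.227) = 1.86 J.
v_min = √(2|U|/m) = √(2·1.86/0.0420) = 9.41 m/s.

9.41 m/s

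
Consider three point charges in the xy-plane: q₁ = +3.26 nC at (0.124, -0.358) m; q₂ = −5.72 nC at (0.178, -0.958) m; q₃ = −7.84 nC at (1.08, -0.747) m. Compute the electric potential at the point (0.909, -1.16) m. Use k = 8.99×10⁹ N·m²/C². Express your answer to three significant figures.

The total potential is the scalar sum of each charge's contribution, V = Σ kqᵢ/rᵢ.
Distances from the field point to each charge: r₁ = 1.12 m, r₂ = 0.758 m, r₃ = 0.447 m.
V = k[(3.26×10⁻⁹)/(1.12) + (-5.72×10⁻⁹)/(0.758) + (-7.84×10⁻⁹)/(0.447)] = -199 V.

-199 V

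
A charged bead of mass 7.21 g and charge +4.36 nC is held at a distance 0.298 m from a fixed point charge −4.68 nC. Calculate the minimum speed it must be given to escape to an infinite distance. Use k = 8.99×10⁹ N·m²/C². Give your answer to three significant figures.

0.0131 m/s

To just escape, total mechanical energy must reach zero at infinity: ½mv²_min + U = 0, so ½mv²_min = −U = |kQq|/r.
|U| = |kQq|/r = (8.99×10⁹ N·m²/C²)(4.68×10⁻⁹)(4.36×10⁻⁹)/(0.298) = 6.16×10⁻⁷ J.
v_min = √(2|U|/m) = √(2·6.16×10⁻⁷/7.21×10⁻³) = 0.0131 m/s.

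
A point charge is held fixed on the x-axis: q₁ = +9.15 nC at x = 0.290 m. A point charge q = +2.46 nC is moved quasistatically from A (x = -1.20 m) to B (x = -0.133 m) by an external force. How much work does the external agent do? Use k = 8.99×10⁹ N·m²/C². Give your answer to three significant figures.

For quasistatic motion the external work equals the change in potential energy: W_ext = qΔV = q(V_B − V_A).
At A: distance to the source charge is 1.49 m; V_A = kq₁/r = 55.2 V.
At B: distance to the source charge is 0.423 m; V_B = kq₁/r = 194 V.
ΔV = V_B − V_A = 139 V.
W_ext = qΔV = (2.46×10⁻⁹ C)(139 V) = 3.43×10⁻⁷ J.

3.43×10⁻⁷ J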